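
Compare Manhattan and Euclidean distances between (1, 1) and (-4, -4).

L1 = |1 - (-4)| + |1 - (-4)| = 5 + 5 = 10
L2 = √(5² + 5²) = √50 ≈ 7.0711
L1 ≥ L2 always (equality iff movement is along one axis); L1 > L2 here.
Ratio L1/L2 = 10/√50 ≈ 1.4142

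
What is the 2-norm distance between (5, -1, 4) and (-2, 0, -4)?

(Σ|x_i - y_i|^2)^(1/2) = (|5 - (-2)|^2 + |-1 - 0|^2 + |4 - (-4)|^2)^(1/2)
= (7^2 + 1^2 + 8^2)^(1/2) = (49 + 1 + 64)^(1/2) = (114)^(1/2) ≈ 10.6771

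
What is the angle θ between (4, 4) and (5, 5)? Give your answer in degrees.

With u = (4, 4), v = (5, 5):
u·v = 4·5 + 4·5 = 20 + 20 = 40.
|u| = √(4² + 4²) = √32, |v| = √(5² + 5²) = √50, so |u||v| = √(32·50) = √1600 = 40.
cos θ = (u·v)/(|u||v|) = 40/40 = 1 (the vectors are parallel, pointing the same way)
θ = arccos(1) = 0°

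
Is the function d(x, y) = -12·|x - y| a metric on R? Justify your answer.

No. With c = -12 < 0, d fails non-negativity: d(1, 10) = -12·|1 - 10| = -12·9 = -108 < 0.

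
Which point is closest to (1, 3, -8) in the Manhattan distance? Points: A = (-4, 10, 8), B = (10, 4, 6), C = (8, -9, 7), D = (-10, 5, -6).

Distances: d(A) = 28, d(B) = 24, d(C) = 34, d(D) = 15. Nearest: D = (-10, 5, -6) with distance 15.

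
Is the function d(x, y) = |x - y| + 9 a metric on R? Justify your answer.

No. d fails identity of indiscernibles (specifically d(x,x) = 0): d(-8, -8) = |-8 - (-8)| + 9 = 0 + 9 = 9 ≠ 0.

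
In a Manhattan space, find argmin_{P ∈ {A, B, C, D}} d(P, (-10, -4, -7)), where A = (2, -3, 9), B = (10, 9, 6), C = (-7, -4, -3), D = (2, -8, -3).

Distances: d(A) = 29, d(B) = 46, d(C) = 7, d(D) = 20. Nearest: C = (-7, -4, -3) with distance 7.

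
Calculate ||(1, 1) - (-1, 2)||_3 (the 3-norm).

(Σ|x_i - y_i|^3)^(1/3) = (|1 - (-1)|^3 + |1 - 2|^3)^(1/3)
= (2^3 + 1^3)^(1/3) = (8 + 1)^(1/3) = (9)^(1/3) ≈ 2.0801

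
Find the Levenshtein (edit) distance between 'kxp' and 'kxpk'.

Let D[i][j] be the edit distance between the first i characters of 'kxp' and the first j characters of 'kxpk', with D[i][0] = i, D[0][j] = j, and D[i][j] = D[i-1][j-1] if the characters match, else 1 + min(D[i-1][j], D[i][j-1], D[i-1][j-1]). Filling the table (rows: prefixes of 'kxp', columns: prefixes of 'kxpk'):
     ε  k  x  p  k
  ε  0  1  2  3  4
  k  1  0  1  2  3
  x  2  1  0  1  2
  p  3  2  1  0  1
The bottom-right entry gives D[3][4] = 1, so no sequence of fewer than 1 edit works. Backtracking through the table gives one optimal edit sequence (1 edit):
  kxp → kxpk (ins k @4)
Edit distance = 1.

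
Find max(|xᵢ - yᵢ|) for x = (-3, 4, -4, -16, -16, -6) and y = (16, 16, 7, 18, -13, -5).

max(|x_i - y_i|) = max(|-3 - 16|, |4 - 16|, |-4 - 7|, |-16 - 18|, |-16 - (-13)|, |-6 - (-5)|) = max(19, 12, 11, 34, 3, 1) = 34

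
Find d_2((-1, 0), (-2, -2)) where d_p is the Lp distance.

(Σ|x_i - y_i|^2)^(1/2) = (|-1 - (-2)|^2 + |0 - (-2)|^2)^(1/2)
= (1^2 + 2^2)^(1/2) = (1 + 4)^(1/2) = (5)^(1/2) ≈ 2.2361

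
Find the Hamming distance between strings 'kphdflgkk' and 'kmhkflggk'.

Differing positions: 2, 4, 8. Hamming distance = 3.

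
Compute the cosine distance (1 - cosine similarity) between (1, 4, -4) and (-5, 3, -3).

With u = (1, 4, -4), v = (-5, 3, -3):
u·v = 1·(-5) + 4·3 + (-4)·(-3) = (-5) + 12 + 12 = 19.
|u| = √(1² + 4² + (-4)²) = √33, |v| = √((-5)² + 3² + (-3)²) = √43, so |u||v| = √(33·43) = √1419.
cos θ = (u·v)/(|u||v|) = 19/√1419 ≈ 0.5044
Cosine distance = 1 - cos θ ≈ 1 - 0.5044 = 0.4956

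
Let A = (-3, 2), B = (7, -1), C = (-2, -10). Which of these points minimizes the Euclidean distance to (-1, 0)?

Distances: d(A) ≈ 2.8284, d(B) ≈ 8.0623, d(C) ≈ 10.0499. Nearest: A = (-3, 2) with distance 2.8284.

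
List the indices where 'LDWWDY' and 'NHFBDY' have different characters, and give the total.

Differing positions: 1, 2, 3, 4. Hamming distance = 4.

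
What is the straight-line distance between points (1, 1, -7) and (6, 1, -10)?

√(Σ(x_i - y_i)²) = √((1 - 6)² + (1 - 1)² + (-7 - (-10))²)
= √((-5)² + 0² + 3²) = √(25 + 0 + 9) = √34 ≈ 5.831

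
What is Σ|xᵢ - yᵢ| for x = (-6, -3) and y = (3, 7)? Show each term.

Σ|x_i - y_i| = |-6 - 3| + |-3 - 7| = 9 + 10 = 19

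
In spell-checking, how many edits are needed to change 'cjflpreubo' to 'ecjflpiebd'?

Let D[i][j] be the edit distance between the first i characters of 'cjflpreubo' and the first j characters of 'ecjflpiebd', with D[i][0] = i, D[0][j] = j, and D[i][j] = D[i-1][j-1] if the characters match, else 1 + min(D[i-1][j], D[i][j-1], D[i-1][j-1]). Filling the table (rows: prefixes of 'cjflpreubo', columns: prefixes of 'ecjflpiebd'):
     ε  e  c  j  f  l  p  i  e  b  d
  ε  0  1  2  3  4  5  6  7  8  9 10
  c  1  1  1  2  3  4  5  6  7  8  9
  j  2  2  2  1  2  3  4  5  6  7  8
  f  3  3  3  2  1  2  3  4  5  6  7
  l  4  4  4  3  2  1  2  3  4  5  6
  p  5  5  5  4  3  2  1  2  3  4  5
  r  6  6  6  5  4  3  2  2  3  4  5
  e  7  6  7  6  5  4  3  3  2  3  4
  u  8  7  7  7  6  5  4  4  3  3  4
  b  9  8  8  8  7  6  5  5  4  3  4
  o 10  9  9  9  8  7  6  6  5  4  4
The bottom-right entry gives D[10][10] = 4, so no sequence of fewer than 4 edits works. Backtracking through the table gives one optimal edit sequence (4 edits):
  cjflpreubo → ecjflpreubo (ins e @1)
  ecjflpreubo → ecjflpieubo (sub r→i @7)
  ecjflpieubo → ecjflpiebo (del u @9)
  ecjflpiebo → ecjflpiebd (sub o→d @10)
Edit distance = 4.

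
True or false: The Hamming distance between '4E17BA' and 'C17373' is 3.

Differing positions: 1, 2, 3, 4, 5, 6. Hamming distance = 6, so the claim that d_H = 3 is false.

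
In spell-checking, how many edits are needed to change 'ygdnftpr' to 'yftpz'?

Let D[i][j] be the edit distance between the first i characters of 'ygdnftpr' and the first j characters of 'yftpz', with D[i][0] = i, D[0][j] = j, and D[i][j] = D[i-1][j-1] if the characters match, else 1 + min(D[i-1][j], D[i][j-1], D[i-1][j-1]). Filling the table (rows: prefixes of 'ygdnftpr', columns: prefixes of 'yftpz'):
     ε  y  f  t  p  z
  ε  0  1  2  3  4  5
  y  1  0  1  2  3  4
  g  2  1  1  2  3  4
  d  3  2  2  2  3  4
  n  4  3  3  3  3  4
  f  5  4  3  4  4  4
  t  6  5  4  3  4  5
  p  7  6  5  4  3  4
  r  8  7  6  5  4  4
The bottom-right entry gives D[8][5] = 4, so no sequence of fewer than 4 edits works. Backtracking through the table gives one optimal edit sequence (4 edits):
  ygdnftpr → ydnftpr (del g @2)
  ydnftpr → ynftpr (del d @2)
  ynftpr → yftpr (del n @2)
  yftpr → yftpz (sub r→z @5)
Edit distance = 4.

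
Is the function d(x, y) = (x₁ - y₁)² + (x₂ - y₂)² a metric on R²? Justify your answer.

No. The squared Euclidean distance fails the triangle inequality. Counterexample: x = (0, 0), y = (2, 2), z = (4, 4). d(x,z) = 4² + 4² = 32, but d(x,y) + d(y,z) = (2² + 2²) + (2² + 2²) = 8 + 8 = 16. Since 32 > 16, the triangle inequality is violated. (Note: √d, the ordinary Euclidean distance, IS a metric.)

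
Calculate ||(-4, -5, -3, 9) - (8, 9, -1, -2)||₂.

√(Σ(x_i - y_i)²) = √((-4 - 8)² + (-5 - 9)² + (-3 - (-1))² + (9 - (-2))²)
= √((-12)² + (-14)² + (-2)² + 11²) = √(144 + 196 + 4 + 121) = √465 ≈ 21.5639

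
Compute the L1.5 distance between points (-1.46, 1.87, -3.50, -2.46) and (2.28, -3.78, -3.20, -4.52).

(Σ|x_i - y_i|^1.5)^(1/1.5) = (|-1.46 - 2.28|^1.5 + |1.87 - (-3.78)|^1.5 + |-3.5 - (-3.2)|^1.5 + |-2.46 - (-4.52)|^1.5)^(1/1.5)
= (3.74^1.5 + 5.65^1.5 + 0.3^1.5 + 2.06^1.5)^(1/1.5) ≈ (7.2328 + 13.4299 + 0.1643 + 2.9567)^(1/1.5) = (23.7837)^(1/1.5) ≈ 8.2703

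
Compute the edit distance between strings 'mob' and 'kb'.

Let D[i][j] be the edit distance between the first i characters of 'mob' and the first j characters of 'kb', with D[i][0] = i, D[0][j] = j, and D[i][j] = D[i-1][j-1] if the characters match, else 1 + min(D[i-1][j], D[i][j-1], D[i-1][j-1]). Filling the table (rows: prefixes of 'mob', columns: prefixes of 'kb'):
     ε  k  b
  ε  0  1  2
  m  1  1  2
  o  2  2  2
  b  3  3  2
The bottom-right entry gives D[3][2] = 2, so no sequence of fewer than 2 edits works. Backtracking through the table gives one optimal edit sequence (2 edits):
  mob → ob (del m @1)
  ob → kb (sub o→k @1)
Edit distance = 2.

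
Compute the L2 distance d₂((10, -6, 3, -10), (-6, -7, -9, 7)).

√(Σ(x_i - y_i)²) = √((10 - (-6))² + (-6 - (-7))² + (3 - (-9))² + (-10 - 7)²)
= √(16² + 1² + 12² + (-17)²) = √(256 + 1 + 144 + 289) = √690 ≈ 26.2679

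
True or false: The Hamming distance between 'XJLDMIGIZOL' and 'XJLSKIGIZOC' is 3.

Differing positions: 4, 5, 11. Hamming distance = 3, so the claim is true.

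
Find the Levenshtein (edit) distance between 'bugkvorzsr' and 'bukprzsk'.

Let D[i][j] be the edit distance between the first i characters of 'bugkvorzsr' and the first j characters of 'bukprzsk', with D[i][0] = i, D[0][j] = j, and D[i][j] = D[i-1][j-1] if the characters match, else 1 + min(D[i-1][j], D[i][j-1], D[i-1][j-1]). Filling the table (rows: prefixes of 'bugkvorzsr', columns: prefixes of 'bukprzsk'):
     ε  b  u  k  p  r  z  s  k
  ε  0  1  2  3  4  5  6  7  8
  b  1  0  1  2  3  4  5  6  7
  u  2  1  0  1  2  3  4  5  6
  g  3  2  1  1  2  3  4  5  6
  k  4  3  2  1  2  3  4  5  5
  v  5  4  3  2  2  3  4  5  6
  o  6  5  4  3  3  3  4  5  6
  r  7  6  5  4  4  3  4  5  6
  z  8  7  6  5  5  4  3  4  5
  s  9  8  7  6  6  5  4  3  4
  r 10  9  8  7  7  6  5  4  4
The bottom-right entry gives D[10][8] = 4, so no sequence of fewer than 4 edits works. Backtracking through the table gives one optimal edit sequence (4 edits):
  bugkvorzsr → bukvorzsr (del g @3)
  bukvorzsr → bukorzsr (del v @4)
  bukorzsr → bukprzsr (sub o→p @4)
  bukprzsr → bukprzsk (sub r→k @8)
Edit distance = 4.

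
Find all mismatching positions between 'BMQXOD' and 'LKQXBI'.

Differing positions: 1, 2, 5, 6. Hamming distance = 4.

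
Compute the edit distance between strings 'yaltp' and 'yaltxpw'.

Let D[i][j] be the edit distance between the first i characters of 'yaltp' and the first j characters of 'yaltxpw', with D[i][0] = i, D[0][j] = j, and D[i][j] = D[i-1][j-1] if the characters match, else 1 + min(D[i-1][j], D[i][j-1], D[i-1][j-1]). Filling the table (rows: prefixes of 'yaltp', columns: prefixes of 'yaltxpw'):
     ε  y  a  l  t  x  p  w
  ε  0  1  2  3  4  5  6  7
  y  1  0  1  2  3  4  5  6
  a  2  1  0  1  2  3  4  5
  l  3  2  1  0  1  2  3  4
  t  4  3  2  1  0  1  2  3
  p  5  4  3  2  1  1  1  2
The bottom-right entry gives D[5][7] = 2, so no sequence of fewer than 2 edits works. Backtracking through the table gives one optimal edit sequence (2 edits):
  yaltp → yaltxp (ins x @5)
  yaltxp → yaltxpw (ins w @7)
Edit distance = 2.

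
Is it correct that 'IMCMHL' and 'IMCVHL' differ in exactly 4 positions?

Differing positions: 4. Hamming distance = 1, so the claim that d_H = 4 is false.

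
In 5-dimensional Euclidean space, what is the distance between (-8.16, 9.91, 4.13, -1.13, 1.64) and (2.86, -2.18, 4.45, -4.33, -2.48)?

√(Σ(x_i - y_i)²) = √((-8.16 - 2.86)² + (9.91 - (-2.18))² + (4.13 - 4.45)² + (-1.13 - (-4.33))² + (1.64 - (-2.48))²)
= √((-11.02)² + 12.09² + (-0.32)² + 3.2² + 4.12²) = √(121.4404 + 146.1681 + 0.1024 + 10.24 + 16.9744) = √294.9253 ≈ 17.1734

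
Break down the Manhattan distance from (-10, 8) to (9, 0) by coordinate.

Σ|x_i - y_i| = |-10 - 9| + |8 - 0| = 19 + 8 = 27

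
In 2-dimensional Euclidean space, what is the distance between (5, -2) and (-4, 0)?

√(Σ(x_i - y_i)²) = √((5 - (-4))² + (-2 - 0)²)
= √(9² + (-2)²) = √(81 + 4) = √85 ≈ 9.2195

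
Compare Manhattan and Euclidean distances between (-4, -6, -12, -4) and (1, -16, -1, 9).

L1 = |-4 - 1| + |-6 - (-16)| + |-12 - (-1)| + |-4 - 9| = 5 + 10 + 11 + 13 = 39
L2 = √(5² + 10² + 11² + 13²) = √415 ≈ 20.3715
L1 ≥ L2 always (equality iff movement is along one axis); L1 > L2 here.
Ratio L1/L2 = 39/√415 ≈ 1.9144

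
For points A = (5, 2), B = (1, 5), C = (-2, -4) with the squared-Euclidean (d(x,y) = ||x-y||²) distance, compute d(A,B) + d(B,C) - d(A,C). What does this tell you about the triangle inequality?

d(A,B) = 4² + 3² = 25, d(B,C) = 3² + 9² = 90, d(A,C) = 7² + 6² = 85.
d(A,B) + d(B,C) - d(A,C) = 25 + 90 - 85 = 115 - 85 = 30. This is ≥ 0, so the triangle inequality holds for these points.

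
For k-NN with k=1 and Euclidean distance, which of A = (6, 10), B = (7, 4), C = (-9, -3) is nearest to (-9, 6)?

Distances: d(A) ≈ 15.5242, d(B) ≈ 16.1245, d(C) = 9. Nearest: C = (-9, -3) with distance 9.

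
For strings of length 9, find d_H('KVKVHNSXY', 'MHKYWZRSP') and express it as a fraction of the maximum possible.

Differing positions: 1, 2, 4, 5, 6, 7, 8, 9. Hamming distance = 8. The maximum possible Hamming distance for length-9 strings is 9, so d_H/9 = 8/9 ≈ 0.8889.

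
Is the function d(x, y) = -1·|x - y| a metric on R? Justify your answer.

No. With c = -1 < 0, d fails non-negativity: d(5, 13) = -1·|5 - 13| = -1·8 = -8 < 0.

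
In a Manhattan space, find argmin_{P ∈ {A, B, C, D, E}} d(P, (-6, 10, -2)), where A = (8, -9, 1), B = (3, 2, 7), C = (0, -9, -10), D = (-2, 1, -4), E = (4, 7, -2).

Distances: d(A) = 36, d(B) = 26, d(C) = 33, d(D) = 15, d(E) = 13. Nearest: E = (4, 7, -2) with distance 13.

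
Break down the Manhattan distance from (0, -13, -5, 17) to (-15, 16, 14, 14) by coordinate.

Σ|x_i - y_i| = |0 - (-15)| + |-13 - 16| + |-5 - 14| + |17 - 14| = 15 + 29 + 19 + 3 = 66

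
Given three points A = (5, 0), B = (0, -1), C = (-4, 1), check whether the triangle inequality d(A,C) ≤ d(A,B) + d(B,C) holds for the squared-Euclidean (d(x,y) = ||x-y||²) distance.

d(A,B) = 5² + 1² = 26, d(B,C) = 4² + 2² = 20, d(A,C) = 9² + 1² = 82.
d(A,C) = 82 > 26 + 20 = 46. Triangle inequality is VIOLATED. (Squared-Euclidean is not a metric — this is a counterexample.)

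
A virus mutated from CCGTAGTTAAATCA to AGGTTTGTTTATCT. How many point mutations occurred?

Differing positions: 1, 2, 5, 6, 7, 9, 10, 14. Hamming distance = 8.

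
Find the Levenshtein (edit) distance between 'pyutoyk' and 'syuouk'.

Let D[i][j] be the edit distance between the first i characters of 'pyutoyk' and the first j characters of 'syuouk', with D[i][0] = i, D[0][j] = j, and D[i][j] = D[i-1][j-1] if the characters match, else 1 + min(D[i-1][j], D[i][j-1], D[i-1][j-1]). Filling the table (rows: prefixes of 'pyutoyk', columns: prefixes of 'syuouk'):
     ε  s  y  u  o  u  k
  ε  0  1  2  3  4  5  6
  p  1  1  2  3  4  5  6
  y  2  2  1  2  3  4  5
  u  3  3  2  1  2  3  4
  t  4  4  3  2  2  3  4
  o  5  5  4  3  2  3  4
  y  6  6  5  4  3  3  4
  k  7  7  6  5  4  4  3
The bottom-right entry gives D[7][6] = 3, so no sequence of fewer than 3 edits works. Backtracking through the table gives one optimal edit sequence (3 edits):
  pyutoyk → syutoyk (sub p→s @1)
  syutoyk → syuoyk (del t @4)
  syuoyk → syuouk (sub y→u @5)
Edit distance = 3.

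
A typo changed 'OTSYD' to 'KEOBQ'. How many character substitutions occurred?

Differing positions: 1, 2, 3, 4, 5. Hamming distance = 5.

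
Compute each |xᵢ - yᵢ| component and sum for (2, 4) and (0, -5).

Σ|x_i - y_i| = |2 - 0| + |4 - (-5)| = 2 + 9 = 11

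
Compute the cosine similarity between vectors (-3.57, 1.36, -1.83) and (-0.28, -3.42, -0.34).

With u = (-3.57, 1.36, -1.83), v = (-0.28, -3.42, -0.34):
u·v = (-3.57)·(-0.28) + 1.36·(-3.42) + (-1.83)·(-0.34) = 0.9996 + (-4.6512) + 0.6222 = -3.0294.
|u| = √((-3.57)² + 1.36² + (-1.83)²) = √(12.7449 + 1.8496 + 3.3489) = √17.9434, |v| = √((-0.28)² + (-3.42)² + (-0.34)²) = √(0.0784 + 11.6964 + 0.1156) = √11.8904.
cos θ = (u·v)/(|u||v|) = -3.0294/(√17.9434·√11.8904) ≈ -0.2074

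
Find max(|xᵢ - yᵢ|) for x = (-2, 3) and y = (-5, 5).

max(|x_i - y_i|) = max(|-2 - (-5)|, |3 - 5|) = max(3, 2) = 3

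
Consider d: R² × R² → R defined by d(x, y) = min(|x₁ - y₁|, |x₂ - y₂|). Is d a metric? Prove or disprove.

No. d fails identity of indiscernibles: take x = (-5, 0) and y = (-5, 3). Then d(x,y) = min(|-5 - (-5)|, |0 - 3|) = min(0, 3) = 0, yet x ≠ y.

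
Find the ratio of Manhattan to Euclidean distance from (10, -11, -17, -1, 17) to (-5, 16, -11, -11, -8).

L1 = |10 - (-5)| + |-11 - 16| + |-17 - (-11)| + |-1 - (-11)| + |17 - (-8)| = 15 + 27 + 6 + 10 + 25 = 83
L2 = √(15² + 27² + 6² + 10² + 25²) = √1715 ≈ 41.4126
L1 ≥ L2 always (equality iff movement is along one axis); L1 > L2 here.
Ratio L1/L2 = 83/√1715 ≈ 2.0042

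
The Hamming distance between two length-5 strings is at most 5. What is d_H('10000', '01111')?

Differing positions: 1, 2, 3, 4, 5. Hamming distance = 5. The maximum possible Hamming distance for length-5 strings is 5, so d_H/5 = 5/5 = 1.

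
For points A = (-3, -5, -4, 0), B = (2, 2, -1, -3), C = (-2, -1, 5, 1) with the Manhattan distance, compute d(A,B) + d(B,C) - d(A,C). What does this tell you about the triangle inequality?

d(A,B) = 5 + 7 + 3 + 3 = 18, d(B,C) = 4 + 3 + 6 + 4 = 17, d(A,C) = 1 + 4 + 9 + 1 = 15.
d(A,B) + d(B,C) - d(A,C) = 18 + 17 - 15 = 35 - 15 = 20. This is ≥ 0, so the triangle inequality holds for these points.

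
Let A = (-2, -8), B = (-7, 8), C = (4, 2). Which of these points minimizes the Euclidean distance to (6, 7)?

Distances: d(A) = 17, d(B) ≈ 13.0384, d(C) ≈ 5.3852. Nearest: C = (4, 2) with distance 5.3852.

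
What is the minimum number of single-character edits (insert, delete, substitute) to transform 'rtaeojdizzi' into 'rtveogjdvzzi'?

Let D[i][j] be the edit distance between the first i characters of 'rtaeojdizzi' and the first j characters of 'rtveogjdvzzi', with D[i][0] = i, D[0][j] = j, and D[i][j] = D[i-1][j-1] if the characters match, else 1 + min(D[i-1][j], D[i][j-1], D[i-1][j-1]). Filling the table (rows: prefixes of 'rtaeojdizzi', columns: prefixes of 'rtveogjdvzzi'):
     ε  r  t  v  e  o  g  j  d  v  z  z  i
  ε  0  1  2  3  4  5  6  7  8  9 10 11 12
  r  1  0  1  2  3  4  5  6  7  8  9 10 11
  t  2  1  0  1  2  3  4  5  6  7  8  9 10
  a  3  2  1  1  2  3  4  5  6  7  8  9 10
  e  4  3  2  2  1  2  3  4  5  6  7  8  9
  o  5  4  3  3  2  1  2  3  4  5  6  7  8
  j  6  5  4  4  3  2  2  2  3  4  5  6  7
  d  7  6  5  5  4  3  3  3  2  3  4  5  6
  i  8  7  6  6  5  4  4  4  3  3  4  5  5
  z  9  8  7  7  6  5  5  5  4  4  3  4  5
  z 10  9  8  8  7  6  6  6  5  5  4  3  4
  i 11 10  9  9  8  7  7  7  6  6  5  4  3
The bottom-right entry gives D[11][12] = 3, so no sequence of fewer than 3 edits works. Backtracking through the table gives one optimal edit sequence (3 edits):
  rtaeojdizzi → rtveojdizzi (sub a→v @3)
  rtveojdizzi → rtveogjdizzi (ins g @6)
  rtveogjdizzi → rtveogjdvzzi (sub i→v @9)
Edit distance = 3.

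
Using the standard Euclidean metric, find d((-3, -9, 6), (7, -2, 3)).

√(Σ(x_i - y_i)²) = √((-3 - 7)² + (-9 - (-2))² + (6 - 3)²)
= √((-10)² + (-7)² + 3²) = √(100 + 49 + 9) = √158 ≈ 12.5698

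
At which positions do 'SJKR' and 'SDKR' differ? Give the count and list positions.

Differing positions: 2. Hamming distance = 1.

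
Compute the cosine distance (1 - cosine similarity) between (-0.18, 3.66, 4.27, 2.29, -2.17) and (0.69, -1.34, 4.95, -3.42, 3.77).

With u = (-0.18, 3.66, 4.27, 2.29, -2.17), v = (0.69, -1.34, 4.95, -3.42, 3.77):
u·v = (-0.18)·0.69 + 3.66·(-1.34) + 4.27·4.95 + 2.29·(-3.42) + (-2.17)·3.77 = (-0.1242) + (-4.9044) + 21.1365 + (-7.8318) + (-8.1809) = 0.0952.
|u| = √((-0.18)² + 3.66² + 4.27² + 2.29² + (-2.17)²) = √(0.0324 + 13.3956 + 18.2329 + 5.2441 + 4.7089) = √41.6139, |v| = √(0.69² + (-1.34)² + 4.95² + (-3.42)² + 3.77²) = √(0.4761 + 1.7956 + 24.5025 + 11.6964 + 14.2129) = √52.6835.
cos θ = (u·v)/(|u||v|) = 0.0952/(√41.6139·√52.6835) ≈ 0.002
Cosine distance = 1 - cos θ ≈ 1 - 0.002 = 0.998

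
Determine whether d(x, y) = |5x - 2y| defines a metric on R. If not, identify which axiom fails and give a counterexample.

No. d fails symmetry: d(4, 9) = |5·4 - 2·9| = |2| = 2, but d(9, 4) = |5·9 - 2·4| = |37| = 37. Since 2 ≠ 37, d(x,y) ≠ d(y,x) in general.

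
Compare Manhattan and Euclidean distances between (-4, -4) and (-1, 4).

L1 = |-4 - (-1)| + |-4 - 4| = 3 + 8 = 11
L2 = √(3² + 8²) = √73 ≈ 8.544
L1 ≥ L2 always (equality iff movement is along one axis); L1 > L2 here.
Ratio L1/L2 = 11/√73 ≈ 1.2875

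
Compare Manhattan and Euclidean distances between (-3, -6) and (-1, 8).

L1 = |-3 - (-1)| + |-6 - 8| = 2 + 14 = 16
L2 = √(2² + 14²) = √200 ≈ 14.1421
L1 ≥ L2 always (equality iff movement is along one axis); L1 > L2 here.
Ratio L1/L2 = 16/√200 ≈ 1.1314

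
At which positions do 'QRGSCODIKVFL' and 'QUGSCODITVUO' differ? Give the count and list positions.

Differing positions: 2, 9, 11, 12. Hamming distance = 4.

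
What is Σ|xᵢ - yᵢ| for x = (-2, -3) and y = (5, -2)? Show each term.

Σ|x_i - y_i| = |-2 - 5| + |-3 - (-2)| = 7 + 1 = 8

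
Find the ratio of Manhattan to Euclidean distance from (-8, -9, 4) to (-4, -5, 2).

L1 = |-8 - (-4)| + |-9 - (-5)| + |4 - 2| = 4 + 4 + 2 = 10
L2 = √(4² + 4² + 2²) = √36 = 6
L1 ≥ L2 always (equality iff movement is along one axis); L1 > L2 here.
Ratio L1/L2 = 10/6 ≈ 1.6667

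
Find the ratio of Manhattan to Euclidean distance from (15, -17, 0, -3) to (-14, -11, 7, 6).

L1 = |15 - (-14)| + |-17 - (-11)| + |0 - 7| + |-3 - 6| = 29 + 6 + 7 + 9 = 51
L2 = √(29² + 6² + 7² + 9²) = √1007 ≈ 31.7333
L1 ≥ L2 always (equality iff movement is along one axis); L1 > L2 here.
Ratio L1/L2 = 51/√1007 ≈ 1.6071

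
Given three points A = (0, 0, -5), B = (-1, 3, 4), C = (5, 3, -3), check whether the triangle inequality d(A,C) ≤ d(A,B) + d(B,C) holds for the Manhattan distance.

d(A,B) = 1 + 3 + 9 = 13, d(B,C) = 6 + 0 + 7 = 13, d(A,C) = 5 + 3 + 2 = 10.
d(A,C) = 10 ≤ 13 + 13 = 26. Triangle inequality is satisfied.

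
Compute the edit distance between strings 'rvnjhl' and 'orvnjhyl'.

Let D[i][j] be the edit distance between the first i characters of 'rvnjhl' and the first j characters of 'orvnjhyl', with D[i][0] = i, D[0][j] = j, and D[i][j] = D[i-1][j-1] if the characters match, else 1 + min(D[i-1][j], D[i][j-1], D[i-1][j-1]). Filling the table (rows: prefixes of 'rvnjhl', columns: prefixes of 'orvnjhyl'):
     ε  o  r  v  n  j  h  y  l
  ε  0  1  2  3  4  5  6  7  8
  r  1  1  1  2  3  4  5  6  7
  v  2  2  2  1  2  3  4  5  6
  n  3  3  3  2  1  2  3  4  5
  j  4  4  4  3  2  1  2  3  4
  h  5  5  5  4  3  2  1  2  3
  l  6  6  6  5  4  3  2  2  2
The bottom-right entry gives D[6][8] = 2, so no sequence of fewer than 2 edits works. Backtracking through the table gives one optimal edit sequence (2 edits):
  rvnjhl → orvnjhl (ins o @1)
  orvnjhl → orvnjhyl (ins y @7)
Edit distance = 2.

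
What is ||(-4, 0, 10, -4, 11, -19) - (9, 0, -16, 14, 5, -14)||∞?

max(|x_i - y_i|) = max(|-4 - 9|, |0 - 0|, |10 - (-16)|, |-4 - 14|, |11 - 5|, |-19 - (-14)|) = max(13, 0, 26, 18, 6, 5) = 26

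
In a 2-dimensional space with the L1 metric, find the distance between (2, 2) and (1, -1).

Σ|x_i - y_i| = |2 - 1| + |2 - (-1)| = 1 + 3 = 4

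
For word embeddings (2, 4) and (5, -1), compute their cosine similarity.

With u = (2, 4), v = (5, -1):
u·v = 2·5 + 4·(-1) = 10 + (-4) = 6.
|u| = √(2² + 4²) = √20, |v| = √(5² + (-1)²) = √26, so |u||v| = √(20·26) = √520.
cos θ = (u·v)/(|u||v|) = 6/√520 ≈ 0.2631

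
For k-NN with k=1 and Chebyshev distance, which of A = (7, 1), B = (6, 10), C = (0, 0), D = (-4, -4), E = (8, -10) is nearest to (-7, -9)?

Distances: d(A) = 14, d(B) = 19, d(C) = 9, d(D) = 5, d(E) = 15. Nearest: D = (-4, -4) with distance 5.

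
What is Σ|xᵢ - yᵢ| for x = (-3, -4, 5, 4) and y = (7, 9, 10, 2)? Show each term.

Σ|x_i - y_i| = |-3 - 7| + |-4 - 9| + |5 - 10| + |4 - 2| = 10 + 13 + 5 + 2 = 30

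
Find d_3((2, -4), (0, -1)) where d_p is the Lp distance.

(Σ|x_i - y_i|^3)^(1/3) = (|2 - 0|^3 + |-4 - (-1)|^3)^(1/3)
= (2^3 + 3^3)^(1/3) = (8 + 27)^(1/3) = (35)^(1/3) ≈ 3.2711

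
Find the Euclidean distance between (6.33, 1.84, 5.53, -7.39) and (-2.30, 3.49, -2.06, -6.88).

√(Σ(x_i - y_i)²) = √((6.33 - (-2.3))² + (1.84 - 3.49)² + (5.53 - (-2.06))² + (-7.39 - (-6.88))²)
= √(8.63² + (-1.65)² + 7.59² + (-0.51)²) = √(74.4769 + 2.7225 + 57.6081 + 0.2601) = √135.0676 ≈ 11.6219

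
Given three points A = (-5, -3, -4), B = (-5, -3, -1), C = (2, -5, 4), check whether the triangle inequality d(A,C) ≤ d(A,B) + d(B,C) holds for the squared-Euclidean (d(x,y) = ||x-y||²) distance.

d(A,B) = 0² + 0² + 3² = 9, d(B,C) = 7² + 2² + 5² = 78, d(A,C) = 7² + 2² + 8² = 117.
d(A,C) = 117 > 9 + 78 = 87. Triangle inequality is VIOLATED. (Squared-Euclidean is not a metric — this is a counterexample.)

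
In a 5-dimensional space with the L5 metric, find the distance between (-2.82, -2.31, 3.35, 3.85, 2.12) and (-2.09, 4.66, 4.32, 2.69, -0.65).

(Σ|x_i - y_i|^5)^(1/5) = (|-2.82 - (-2.09)|^5 + |-2.31 - 4.66|^5 + |3.35 - 4.32|^5 + |3.85 - 2.69|^5 + |2.12 - (-0.65)|^5)^(1/5)
= (0.73^5 + 6.97^5 + 0.97^5 + 1.16^5 + 2.77^5)^(1/5) ≈ (0.2073 + 16449.9238 + 0.8587 + 2.1003 + 163.0793)^(1/5) = (16616.1694)^(1/5) ≈ 6.984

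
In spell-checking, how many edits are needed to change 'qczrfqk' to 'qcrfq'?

Let D[i][j] be the edit distance between the first i characters of 'qczrfqk' and the first j characters of 'qcrfq', with D[i][0] = i, D[0][j] = j, and D[i][j] = D[i-1][j-1] if the characters match, else 1 + min(D[i-1][j], D[i][j-1], D[i-1][j-1]). Filling the table (rows: prefixes of 'qczrfqk', columns: prefixes of 'qcrfq'):
     ε  q  c  r  f  q
  ε  0  1  2  3  4  5
  q  1  0  1  2  3  4
  c  2  1  0  1  2  3
  z  3  2  1  1  2  3
  r  4  3  2  1  2  3
  f  5  4  3  2  1  2
  q  6  5  4  3  2  1
  k  7  6  5  4  3  2
The bottom-right entry gives D[7][5] = 2, so no sequence of fewer than 2 edits works. Backtracking through the table gives one optimal edit sequence (2 edits):
  qczrfqk → qcrfqk (del z @3)
  qcrfqk → qcrfq (del k @6)
Edit distance = 2.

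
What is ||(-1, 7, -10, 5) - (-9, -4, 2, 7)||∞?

max(|x_i - y_i|) = max(|-1 - (-9)|, |7 - (-4)|, |-10 - 2|, |5 - 7|) = max(8, 11, 12, 2) = 12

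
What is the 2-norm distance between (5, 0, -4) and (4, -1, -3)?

(Σ|x_i - y_i|^2)^(1/2) = (|5 - 4|^2 + |0 - (-1)|^2 + |-4 - (-3)|^2)^(1/2)
= (1^2 + 1^2 + 1^2)^(1/2) = (1 + 1 + 1)^(1/2) = (3)^(1/2) ≈ 1.7321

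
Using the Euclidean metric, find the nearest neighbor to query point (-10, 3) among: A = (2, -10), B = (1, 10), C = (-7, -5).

Distances: d(A) ≈ 17.6918, d(B) ≈ 13.0384, d(C) ≈ 8.544. Nearest: C = (-7, -5) with distance 8.544.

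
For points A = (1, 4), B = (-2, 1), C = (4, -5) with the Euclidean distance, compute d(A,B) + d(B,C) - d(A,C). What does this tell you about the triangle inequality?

d(A,B) = √(3² + 3²) = √18 ≈ 4.2426, d(B,C) = √(6² + 6²) = √72 ≈ 8.4853, d(A,C) = √(3² + 9²) = √90 ≈ 9.4868.
d(A,B) + d(B,C) - d(A,C) = 4.2426 + 8.4853 - 9.4868 = 12.7279 - 9.4868 = 3.2411 (to 4 decimal places). This is ≥ 0, so the triangle inequality holds for these points.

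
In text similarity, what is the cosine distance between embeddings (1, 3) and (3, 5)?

With u = (1, 3), v = (3, 5):
u·v = 1·3 + 3·5 = 3 + 15 = 18.
|u| = √(1² + 3²) = √10, |v| = √(3² + 5²) = √34, so |u||v| = √(10·34) = √340.
cos θ = (u·v)/(|u||v|) = 18/√340 ≈ 0.9762
Cosine distance = 1 - cos θ ≈ 1 - 0.9762 = 0.0238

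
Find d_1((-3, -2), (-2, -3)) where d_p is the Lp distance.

Σ|x_i - y_i| = |-3 - (-2)| + |-2 - (-3)| = 1 + 1 = 2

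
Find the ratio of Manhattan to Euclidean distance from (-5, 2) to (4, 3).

L1 = |-5 - 4| + |2 - 3| = 9 + 1 = 10
L2 = √(9² + 1²) = √82 ≈ 9.0554
L1 ≥ L2 always (equality iff movement is along one axis); L1 > L2 here.
Ratio L1/L2 = 10/√82 ≈ 1.1043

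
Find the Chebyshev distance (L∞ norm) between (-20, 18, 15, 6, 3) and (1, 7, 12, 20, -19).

max(|x_i - y_i|) = max(|-20 - 1|, |18 - 7|, |15 - 12|, |6 - 20|, |3 - (-19)|) = max(21, 11, 3, 14, 22) = 22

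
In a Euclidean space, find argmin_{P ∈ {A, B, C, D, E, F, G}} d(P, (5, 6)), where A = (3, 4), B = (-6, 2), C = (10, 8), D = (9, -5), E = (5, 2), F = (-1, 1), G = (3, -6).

Distances: d(A) ≈ 2.8284, d(B) ≈ 11.7047, d(C) ≈ 5.3852, d(D) ≈ 11.7047, d(E) = 4, d(F) ≈ 7.8102, d(G) ≈ 12.1655. Nearest: A = (3, 4) with distance 2.8284.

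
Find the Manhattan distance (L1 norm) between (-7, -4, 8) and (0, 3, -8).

Σ|x_i - y_i| = |-7 - 0| + |-4 - 3| + |8 - (-8)| = 7 + 7 + 16 = 30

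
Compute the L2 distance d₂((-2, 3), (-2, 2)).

√(Σ(x_i - y_i)²) = √((-2 - (-2))² + (3 - 2)²)
= √(0² + 1²) = √(0 + 1) = √1 = 1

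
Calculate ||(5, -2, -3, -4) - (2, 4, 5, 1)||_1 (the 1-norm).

Σ|x_i - y_i| = |5 - 2| + |-2 - 4| + |-3 - 5| + |-4 - 1| = 3 + 6 + 8 + 5 = 22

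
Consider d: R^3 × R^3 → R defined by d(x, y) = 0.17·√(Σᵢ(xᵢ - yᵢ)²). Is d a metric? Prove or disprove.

Yes. The L2 (Euclidean) norm induces a metric on R^3, and multiplying a metric by a positive constant 0.17 > 0 preserves all four axioms: non-negativity (0.17·||x-y|| ≥ 0), identity (0.17·||x-y|| = 0 ⟺ ||x-y|| = 0 ⟺ x = y), symmetry (||x-y|| = ||y-x||), and the triangle inequality (0.17·||x-z|| ≤ 0.17·||x-y|| + 0.17·||y-z||). So d is a metric.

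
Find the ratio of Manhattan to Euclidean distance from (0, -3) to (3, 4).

L1 = |0 - 3| + |-3 - 4| = 3 + 7 = 10
L2 = √(3² + 7²) = √58 ≈ 7.6158
L1 ≥ L2 always (equality iff movement is along one axis); L1 > L2 here.
Ratio L1/L2 = 10/√58 ≈ 1.3131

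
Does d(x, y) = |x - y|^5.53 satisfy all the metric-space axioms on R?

No. d(x,y) = |x-y|^5.53 fails the triangle inequality since p = 5.53 > 1. Counterexample: x = -3, y = 3, z = 13. d(x,z) = |-3 - 13|^5.53 = 16^5.53 ≈ 4558096.3808, but d(x,y) + d(y,z) = 6^5.53 + 10^5.53 ≈ 20099.0909 + 338844.1561 = 358943.247. Since 4558096.3808 > 358943.247, the triangle inequality is violated.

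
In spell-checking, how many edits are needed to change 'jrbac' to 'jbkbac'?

Let D[i][j] be the edit distance between the first i characters of 'jrbac' and the first j characters of 'jbkbac', with D[i][0] = i, D[0][j] = j, and D[i][j] = D[i-1][j-1] if the characters match, else 1 + min(D[i-1][j], D[i][j-1], D[i-1][j-1]). Filling the table (rows: prefixes of 'jrbac', columns: prefixes of 'jbkbac'):
     ε  j  b  k  b  a  c
  ε  0  1  2  3  4  5  6
  j  1  0  1  2  3  4  5
  r  2  1  1  2  3  4  5
  b  3  2  1  2  2  3  4
  a  4  3  2  2  3  2  3
  c  5  4  3  3  3  3  2
The bottom-right entry gives D[5][6] = 2, so no sequence of fewer than 2 edits works. Backtracking through the table gives one optimal edit sequence (2 edits):
  jrbac → jbrbac (ins b @2)
  jbrbac → jbkbac (sub r→k @3)
Edit distance = 2.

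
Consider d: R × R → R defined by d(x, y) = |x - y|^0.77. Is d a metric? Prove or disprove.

Yes. With 0 < p = 0.77 ≤ 1, d(x,y) = |x-y|^0.77 is a metric on R. Non-negativity and symmetry are immediate; |x-y|^0.77 = 0 ⟺ |x-y| = 0 ⟺ x = y. For the triangle inequality, the function t ↦ t^0.77 is subadditive on [0,∞) when p ≤ 1, so |x-z|^0.77 ≤ (|x-y| + |y-z|)^0.77 ≤ |x-y|^0.77 + |y-z|^0.77.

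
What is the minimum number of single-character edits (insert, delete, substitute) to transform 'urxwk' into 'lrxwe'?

Let D[i][j] be the edit distance between the first i characters of 'urxwk' and the first j characters of 'lrxwe', with D[i][0] = i, D[0][j] = j, and D[i][j] = D[i-1][j-1] if the characters match, else 1 + min(D[i-1][j], D[i][j-1], D[i-1][j-1]). Filling the table (rows: prefixes of 'urxwk', columns: prefixes of 'lrxwe'):
     ε  l  r  x  w  e
  ε  0  1  2  3  4  5
  u  1  1  2  3  4  5
  r  2  2  1  2  3  4
  x  3  3  2  1  2  3
  w  4  4  3  2  1  2
  k  5  5  4  3  2  2
The bottom-right entry gives D[5][5] = 2, so no sequence of fewer than 2 edits works. Backtracking through the table gives one optimal edit sequence (2 edits):
  urxwk → lrxwk (sub u→l @1)
  lrxwk → lrxwe (sub k→e @5)
Edit distance = 2.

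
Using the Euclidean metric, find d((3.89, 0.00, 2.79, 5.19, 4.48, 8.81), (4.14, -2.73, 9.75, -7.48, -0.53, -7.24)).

√(Σ(x_i - y_i)²) = √((3.89 - 4.14)² + (0 - (-2.73))² + (2.79 - 9.75)² + (5.19 - (-7.48))² + (4.48 - (-0.53))² + (8.81 - (-7.24))²)
= √((-0.25)² + 2.73² + (-6.96)² + 12.67² + 5.01² + 16.05²) = √(0.0625 + 7.4529 + 48.4416 + 160.5289 + 25.1001 + 257.6025) = √499.1885 ≈ 22.3425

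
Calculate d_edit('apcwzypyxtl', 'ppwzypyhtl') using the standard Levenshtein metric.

Let D[i][j] be the edit distance between the first i characters of 'apcwzypyxtl' and the first j characters of 'ppwzypyhtl', with D[i][0] = i, D[0][j] = j, and D[i][j] = D[i-1][j-1] if the characters match, else 1 + min(D[i-1][j], D[i][j-1], D[i-1][j-1]). Filling the table (rows: prefixes of 'apcwzypyxtl', columns: prefixes of 'ppwzypyhtl'):
     ε  p  p  w  z  y  p  y  h  t  l
  ε  0  1  2  3  4  5  6  7  8  9 10
  a  1  1  2  3  4  5  6  7  8  9 10
  p  2  1  1  2  3  4  5  6  7  8  9
  c  3  2  2  2  3  4  5  6  7  8  9
  w  4  3  3  2  3  4  5  6  7  8  9
  z  5  4  4  3  2  3  4  5  6  7  8
  y  6  5  5  4  3  2  3  4  5  6  7
  p  7  6  5  5  4  3  2  3  4  5  6
  y  8  7  6  6  5  4  3  2  3  4  5
  x  9  8  7  7  6  5  4  3  3  4  5
  t 10  9  8  8  7  6  5  4  4  3  4
  l 11 10  9  9  8  7  6  5  5  4  3
The bottom-right entry gives D[11][10] = 3, so no sequence of fewer than 3 edits works. Backtracking through the table gives one optimal edit sequence (3 edits):
  apcwzypyxtl → pcwzypyxtl (del a @1)
  pcwzypyxtl → ppwzypyxtl (sub c→p @2)
  ppwzypyxtl → ppwzypyhtl (sub x→h @8)
Edit distance = 3.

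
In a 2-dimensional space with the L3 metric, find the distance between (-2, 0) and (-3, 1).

(Σ|x_i - y_i|^3)^(1/3) = (|-2 - (-3)|^3 + |0 - 1|^3)^(1/3)
= (1^3 + 1^3)^(1/3) = (1 + 1)^(1/3) = (2)^(1/3) ≈ 1.2599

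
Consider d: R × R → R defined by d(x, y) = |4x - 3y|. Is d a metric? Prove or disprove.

No. d fails symmetry: d(4, 5) = |4·4 - 3·5| = |1| = 1, but d(5, 4) = |4·5 - 3·4| = |8| = 8. Since 1 ≠ 8, d(x,y) ≠ d(y,x) in general.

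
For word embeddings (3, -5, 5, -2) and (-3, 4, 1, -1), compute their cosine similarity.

With u = (3, -5, 5, -2), v = (-3, 4, 1, -1):
u·v = 3·(-3) + (-5)·4 + 5·1 + (-2)·(-1) = (-9) + (-20) + 5 + 2 = -22.
|u| = √(3² + (-5)² + 5² + (-2)²) = √63, |v| = √((-3)² + 4² + 1² + (-1)²) = √27, so |u||v| = √(63·27) = √1701.
cos θ = (u·v)/(|u||v|) = -22/√1701 ≈ -0.5334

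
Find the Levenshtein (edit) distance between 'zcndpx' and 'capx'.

Let D[i][j] be the edit distance between the first i characters of 'zcndpx' and the first j characters of 'capx', with D[i][0] = i, D[0][j] = j, and D[i][j] = D[i-1][j-1] if the characters match, else 1 + min(D[i-1][j], D[i][j-1], D[i-1][j-1]). Filling the table (rows: prefixes of 'zcndpx', columns: prefixes of 'capx'):
     ε  c  a  p  x
  ε  0  1  2  3  4
  z  1  1  2  3  4
  c  2  1  2  3  4
  n  3  2  2  3  4
  d  4  3  3  3  4
  p  5  4  4  3  4
  x  6  5  5  4  3
The bottom-right entry gives D[6][4] = 3, so no sequence of fewer than 3 edits works. Backtracking through the table gives one optimal edit sequence (3 edits):
  zcndpx → cndpx (del z @1)
  cndpx → cdpx (del n @2)
  cdpx → capx (sub d→a @2)
Edit distance = 3.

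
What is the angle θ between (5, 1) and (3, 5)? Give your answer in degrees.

With u = (5, 1), v = (3, 5):
u·v = 5·3 + 1·5 = 15 + 5 = 20.
|u| = √(5² + 1²) = √26, |v| = √(3² + 5²) = √34, so |u||v| = √(26·34) = √884.
cos θ = (u·v)/(|u||v|) = 20/√884 ≈ 0.672673
θ = arccos(0.672673) ≈ 47.73°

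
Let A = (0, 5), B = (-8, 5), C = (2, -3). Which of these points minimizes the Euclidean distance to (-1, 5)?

Distances: d(A) = 1, d(B) = 7, d(C) ≈ 8.544. Nearest: A = (0, 5) with distance 1.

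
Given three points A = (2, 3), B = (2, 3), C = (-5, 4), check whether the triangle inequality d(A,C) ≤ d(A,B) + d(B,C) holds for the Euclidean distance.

d(A,B) = √(0² + 0²) = √0 = 0, d(B,C) = √(7² + 1²) = √50 ≈ 7.0711, d(A,C) = √(7² + 1²) = √50 ≈ 7.0711.
d(A,C) ≈ 7.0711 ≤ 0 + 7.0711 = 7.0711. Triangle inequality is satisfied.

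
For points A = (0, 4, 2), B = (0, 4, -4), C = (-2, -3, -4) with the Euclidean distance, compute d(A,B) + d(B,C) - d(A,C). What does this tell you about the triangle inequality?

d(A,B) = √(0² + 0² + 6²) = √36 = 6, d(B,C) = √(2² + 7² + 0²) = √53 ≈ 7.2801, d(A,C) = √(2² + 7² + 6²) = √89 ≈ 9.434.
d(A,B) + d(B,C) - d(A,C) = 6 + 7.2801 - 9.434 = 13.2801 - 9.434 = 3.8461 (to 4 decimal places). This is ≥ 0, so the triangle inequality holds for these points.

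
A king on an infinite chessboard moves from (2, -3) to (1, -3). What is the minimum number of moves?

max(|x_i - y_i|) = max(|2 - 1|, |-3 - (-3)|) = max(1, 0) = 1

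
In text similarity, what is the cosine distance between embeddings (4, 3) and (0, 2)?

With u = (4, 3), v = (0, 2):
u·v = 4·0 + 3·2 = 0 + 6 = 6.
|u| = √(4² + 3²) = √25, |v| = √(0² + 2²) = √4, so |u||v| = √(25·4) = √100 = 10.
cos θ = (u·v)/(|u||v|) = 6/10 = 0.6
Cosine distance = 1 - cos θ = 1 - 0.6 = 0.4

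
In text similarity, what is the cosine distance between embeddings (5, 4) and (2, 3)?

With u = (5, 4), v = (2, 3):
u·v = 5·2 + 4·3 = 10 + 12 = 22.
|u| = √(5² + 4²) = √41, |v| = √(2² + 3²) = √13, so |u||v| = √(41·13) = √533.
cos θ = (u·v)/(|u||v|) = 22/√533 ≈ 0.9529
Cosine distance = 1 - cos θ ≈ 1 - 0.9529 = 0.0471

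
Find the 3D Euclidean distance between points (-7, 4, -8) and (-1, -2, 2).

√(Σ(x_i - y_i)²) = √((-7 - (-1))² + (4 - (-2))² + (-8 - 2)²)
= √((-6)² + 6² + (-10)²) = √(36 + 36 + 100) = √172 ≈ 13.1149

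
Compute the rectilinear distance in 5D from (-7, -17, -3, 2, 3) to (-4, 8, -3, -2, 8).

Σ|x_i - y_i| = |-7 - (-4)| + |-17 - 8| + |-3 - (-3)| + |2 - (-2)| + |3 - 8| = 3 + 25 + 0 + 4 + 5 = 37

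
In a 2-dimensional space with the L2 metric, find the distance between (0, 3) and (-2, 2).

(Σ|x_i - y_i|^2)^(1/2) = (|0 - (-2)|^2 + |3 - 2|^2)^(1/2)
= (2^2 + 1^2)^(1/2) = (4 + 1)^(1/2) = (5)^(1/2) ≈ 2.2361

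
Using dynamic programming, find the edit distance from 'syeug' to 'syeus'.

Let D[i][j] be the edit distance between the first i characters of 'syeug' and the first j characters of 'syeus', with D[i][0] = i, D[0][j] = j, and D[i][j] = D[i-1][j-1] if the characters match, else 1 + min(D[i-1][j], D[i][j-1], D[i-1][j-1]). Filling the table (rows: prefixes of 'syeug', columns: prefixes of 'syeus'):
     ε  s  y  e  u  s
  ε  0  1  2  3  4  5
  s  1  0  1  2  3  4
  y  2  1  0  1  2  3
  e  3  2  1  0  1  2
  u  4  3  2  1  0  1
  g  5  4  3  2  1  1
The bottom-right entry gives D[5][5] = 1, so no sequence of fewer than 1 edit works. Backtracking through the table gives one optimal edit sequence (1 edit):
  syeug → syeus (sub g→s @5)
Edit distance = 1.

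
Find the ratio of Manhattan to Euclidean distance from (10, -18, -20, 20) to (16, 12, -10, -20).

L1 = |10 - 16| + |-18 - 12| + |-20 - (-10)| + |20 - (-20)| = 6 + 30 + 10 + 40 = 86
L2 = √(6² + 30² + 10² + 40²) = √2636 ≈ 51.342
L1 ≥ L2 always (equality iff movement is along one axis); L1 > L2 here.
Ratio L1/L2 = 86/√2636 ≈ 1.675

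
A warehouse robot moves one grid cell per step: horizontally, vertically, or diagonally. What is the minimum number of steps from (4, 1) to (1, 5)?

max(|x_i - y_i|) = max(|4 - 1|, |1 - 5|) = max(3, 4) = 4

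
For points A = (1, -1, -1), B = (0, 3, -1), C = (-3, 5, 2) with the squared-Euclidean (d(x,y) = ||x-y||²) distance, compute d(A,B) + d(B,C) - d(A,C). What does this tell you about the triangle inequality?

d(A,B) = 1² + 4² + 0² = 17, d(B,C) = 3² + 2² + 3² = 22, d(A,C) = 4² + 6² + 3² = 61.
d(A,B) + d(B,C) - d(A,C) = 17 + 22 - 61 = 39 - 61 = -22. This is < 0, so the triangle inequality FAILS for these points (squared-Euclidean is not a metric).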